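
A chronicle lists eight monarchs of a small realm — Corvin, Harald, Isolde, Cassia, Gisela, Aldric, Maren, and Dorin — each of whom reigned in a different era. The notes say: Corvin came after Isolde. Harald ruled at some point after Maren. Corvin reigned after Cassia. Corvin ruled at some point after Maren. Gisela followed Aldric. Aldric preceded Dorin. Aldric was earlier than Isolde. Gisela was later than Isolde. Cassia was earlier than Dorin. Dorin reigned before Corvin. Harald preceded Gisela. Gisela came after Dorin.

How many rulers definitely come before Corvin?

Directly stated before Corvin: Cassia, Dorin, Isolde, and Maren.
Aldric reaches Corvin via Aldric → Isolde → Corvin.
That's Aldric, Cassia, Dorin, Isolde, and Maren — 5 in all.

5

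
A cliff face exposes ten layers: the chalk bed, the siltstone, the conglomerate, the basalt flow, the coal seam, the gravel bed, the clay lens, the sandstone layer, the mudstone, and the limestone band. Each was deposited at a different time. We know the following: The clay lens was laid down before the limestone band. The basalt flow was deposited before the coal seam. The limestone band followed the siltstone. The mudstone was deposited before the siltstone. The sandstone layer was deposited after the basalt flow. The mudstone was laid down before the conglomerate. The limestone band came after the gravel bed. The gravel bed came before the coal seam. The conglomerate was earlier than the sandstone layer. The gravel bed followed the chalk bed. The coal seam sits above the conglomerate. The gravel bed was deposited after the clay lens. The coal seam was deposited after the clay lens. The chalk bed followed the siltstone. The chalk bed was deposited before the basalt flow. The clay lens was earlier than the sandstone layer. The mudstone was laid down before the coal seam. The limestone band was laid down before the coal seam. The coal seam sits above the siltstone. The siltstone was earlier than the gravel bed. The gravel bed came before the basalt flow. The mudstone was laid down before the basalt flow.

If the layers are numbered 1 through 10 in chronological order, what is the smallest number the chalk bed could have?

The mudstone and the siltstone must both come before the chalk bed — 2 forced predecessors.
Nothing else is forced ahead of the chalk bed, so its earliest slot is position 2 + 1 = 3.

3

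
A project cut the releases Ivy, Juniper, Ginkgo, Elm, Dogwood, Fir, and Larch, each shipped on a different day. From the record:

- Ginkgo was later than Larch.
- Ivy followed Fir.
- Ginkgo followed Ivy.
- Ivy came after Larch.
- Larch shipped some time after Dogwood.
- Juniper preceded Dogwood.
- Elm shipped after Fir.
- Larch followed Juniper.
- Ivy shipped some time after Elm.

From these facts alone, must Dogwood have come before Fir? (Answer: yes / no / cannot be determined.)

No chain of stated constraints runs from Dogwood to Fir, and none runs from Fir to Dogwood either.
So the relative order of Dogwood and Fir is not fixed by the given facts.

cannot be determined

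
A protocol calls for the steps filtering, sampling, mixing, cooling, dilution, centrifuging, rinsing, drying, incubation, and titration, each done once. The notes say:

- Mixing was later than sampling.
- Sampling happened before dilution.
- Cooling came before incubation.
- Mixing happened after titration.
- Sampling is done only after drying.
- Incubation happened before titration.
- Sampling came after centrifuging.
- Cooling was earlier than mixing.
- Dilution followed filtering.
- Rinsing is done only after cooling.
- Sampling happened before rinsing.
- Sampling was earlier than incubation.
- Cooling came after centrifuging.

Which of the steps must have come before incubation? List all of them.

Directly stated before incubation: cooling and sampling.
Centrifuging reaches incubation via centrifuging → sampling → incubation.
Drying reaches incubation via drying → sampling → incubation.

centrifuging, cooling, drying, sampling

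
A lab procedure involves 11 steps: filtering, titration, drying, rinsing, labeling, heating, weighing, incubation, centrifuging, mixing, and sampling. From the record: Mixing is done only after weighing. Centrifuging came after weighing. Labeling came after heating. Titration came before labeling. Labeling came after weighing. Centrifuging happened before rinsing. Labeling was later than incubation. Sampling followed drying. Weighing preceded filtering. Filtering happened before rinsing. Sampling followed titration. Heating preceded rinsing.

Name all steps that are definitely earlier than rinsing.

centrifuging, filtering, heating, weighing

Directly stated before rinsing: centrifuging, filtering, and heating.
Weighing reaches rinsing via weighing → filtering → rinsing.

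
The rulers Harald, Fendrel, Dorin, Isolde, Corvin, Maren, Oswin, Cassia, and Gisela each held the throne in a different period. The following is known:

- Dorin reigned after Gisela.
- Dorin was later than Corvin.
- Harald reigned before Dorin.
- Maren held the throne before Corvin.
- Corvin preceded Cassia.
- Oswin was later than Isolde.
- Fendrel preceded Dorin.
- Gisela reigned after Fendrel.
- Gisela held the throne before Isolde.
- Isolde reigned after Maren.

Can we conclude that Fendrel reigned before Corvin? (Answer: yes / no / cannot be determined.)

No chain of stated constraints runs from Fendrel to Corvin, and none runs from Corvin to Fendrel either.
So the relative order of Fendrel and Corvin is not fixed by the given facts.

cannot be determined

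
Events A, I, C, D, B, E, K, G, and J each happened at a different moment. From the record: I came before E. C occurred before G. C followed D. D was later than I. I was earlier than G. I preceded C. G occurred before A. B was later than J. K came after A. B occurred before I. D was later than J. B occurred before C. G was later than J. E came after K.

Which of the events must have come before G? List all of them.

Directly stated before G: C, I, and J.
B reaches G via B → C → G.
D reaches G via D → C → G.
No chain forces A (or any of the others) ahead of G.

B, C, D, I, J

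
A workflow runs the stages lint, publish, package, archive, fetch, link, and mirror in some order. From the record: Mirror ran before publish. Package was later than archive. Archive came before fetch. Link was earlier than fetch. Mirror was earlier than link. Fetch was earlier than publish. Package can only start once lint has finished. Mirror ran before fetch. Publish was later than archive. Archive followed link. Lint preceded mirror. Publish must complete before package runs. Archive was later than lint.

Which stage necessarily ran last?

package

Every other stage has a chain of constraints placing it before package, so package is last.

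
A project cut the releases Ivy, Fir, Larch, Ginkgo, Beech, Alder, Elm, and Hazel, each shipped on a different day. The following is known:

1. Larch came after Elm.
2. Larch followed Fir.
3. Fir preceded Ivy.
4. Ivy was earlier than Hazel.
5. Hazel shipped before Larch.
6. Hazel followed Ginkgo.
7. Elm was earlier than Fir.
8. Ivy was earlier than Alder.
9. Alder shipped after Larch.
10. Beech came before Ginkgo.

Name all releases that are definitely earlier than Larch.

Beech, Elm, Fir, Ginkgo, Hazel, Ivy

Directly stated before Larch: Elm, Fir, and Hazel.
Beech reaches Larch via Beech → Ginkgo → Hazel → Larch.
Ginkgo reaches Larch via Ginkgo → Hazel → Larch.
Ivy reaches Larch via Ivy → Hazel → Larch.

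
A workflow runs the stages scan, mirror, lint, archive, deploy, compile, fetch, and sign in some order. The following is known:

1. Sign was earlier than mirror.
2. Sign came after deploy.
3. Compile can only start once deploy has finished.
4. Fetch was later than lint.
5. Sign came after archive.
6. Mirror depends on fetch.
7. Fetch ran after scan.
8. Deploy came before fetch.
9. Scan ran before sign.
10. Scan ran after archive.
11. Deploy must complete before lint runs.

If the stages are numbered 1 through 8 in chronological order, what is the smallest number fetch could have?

Archive, deploy, lint, and scan must all come before fetch — 4 forced predecessors.
Nothing else is forced ahead of fetch, so its earliest slot is position 4 + 1 = 5.

5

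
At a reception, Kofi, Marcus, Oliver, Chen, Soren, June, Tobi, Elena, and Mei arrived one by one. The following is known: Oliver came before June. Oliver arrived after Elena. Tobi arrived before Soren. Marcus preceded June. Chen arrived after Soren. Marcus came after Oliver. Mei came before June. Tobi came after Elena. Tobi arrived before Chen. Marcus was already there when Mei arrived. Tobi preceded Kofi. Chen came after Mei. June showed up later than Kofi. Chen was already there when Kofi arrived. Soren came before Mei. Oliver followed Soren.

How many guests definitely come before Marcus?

Directly stated before Marcus: Oliver.
Elena reaches Marcus via Elena → Oliver → Marcus.
Soren reaches Marcus via Soren → Oliver → Marcus.
Tobi reaches Marcus via Tobi → Soren → Oliver → Marcus.
No chain forces Mei (or any of the others) ahead of Marcus.
That's Elena, Oliver, Soren, and Tobi — 4 in all.

4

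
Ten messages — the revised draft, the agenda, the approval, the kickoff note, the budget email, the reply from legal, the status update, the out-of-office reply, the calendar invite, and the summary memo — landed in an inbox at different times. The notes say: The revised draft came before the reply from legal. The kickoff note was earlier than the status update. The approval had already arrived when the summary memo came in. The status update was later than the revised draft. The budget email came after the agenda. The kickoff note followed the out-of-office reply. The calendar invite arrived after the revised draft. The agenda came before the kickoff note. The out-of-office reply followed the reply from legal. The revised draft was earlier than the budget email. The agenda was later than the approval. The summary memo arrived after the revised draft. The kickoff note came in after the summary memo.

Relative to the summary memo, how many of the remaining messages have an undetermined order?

5

Forced before the summary memo: the approval and the revised draft; forced after the summary memo: the kickoff note and the status update.
That leaves the agenda, the budget email, the calendar invite, the out-of-office reply, and the reply from legal with no forced order relative to the summary memo — 5.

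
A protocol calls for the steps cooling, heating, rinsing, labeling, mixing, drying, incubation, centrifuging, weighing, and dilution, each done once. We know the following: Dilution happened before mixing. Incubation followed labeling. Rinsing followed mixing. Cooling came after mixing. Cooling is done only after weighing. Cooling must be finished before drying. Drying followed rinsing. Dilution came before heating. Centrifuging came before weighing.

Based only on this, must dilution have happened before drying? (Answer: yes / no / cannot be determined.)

Chain the constraints: dilution → mixing → cooling → drying. Each link is directly stated, so dilution comes before drying.

yes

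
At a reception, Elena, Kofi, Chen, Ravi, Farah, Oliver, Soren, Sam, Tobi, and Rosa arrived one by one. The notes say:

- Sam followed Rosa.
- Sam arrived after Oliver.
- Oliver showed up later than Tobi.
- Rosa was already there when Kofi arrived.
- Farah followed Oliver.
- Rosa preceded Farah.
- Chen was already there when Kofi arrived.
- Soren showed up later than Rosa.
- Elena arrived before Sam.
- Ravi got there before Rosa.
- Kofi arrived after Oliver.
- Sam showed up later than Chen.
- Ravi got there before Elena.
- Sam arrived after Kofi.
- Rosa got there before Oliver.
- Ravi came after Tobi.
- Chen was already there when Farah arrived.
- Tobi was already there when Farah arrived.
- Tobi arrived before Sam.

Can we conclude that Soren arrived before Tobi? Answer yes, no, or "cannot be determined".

no

Tracing the constraints gives Tobi → Ravi → Rosa → Soren, so Tobi must come before Soren.
That means Soren cannot be before Tobi.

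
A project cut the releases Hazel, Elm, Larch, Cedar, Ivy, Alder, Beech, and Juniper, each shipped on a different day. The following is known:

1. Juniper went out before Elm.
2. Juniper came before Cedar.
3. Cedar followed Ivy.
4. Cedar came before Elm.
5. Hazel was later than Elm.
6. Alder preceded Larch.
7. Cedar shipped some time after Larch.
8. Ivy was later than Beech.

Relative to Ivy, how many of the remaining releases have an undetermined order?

3

Forced before Ivy: Beech; forced after Ivy: Cedar, Elm, and Hazel.
That leaves Alder, Juniper, and Larch with no forced order relative to Ivy — 3.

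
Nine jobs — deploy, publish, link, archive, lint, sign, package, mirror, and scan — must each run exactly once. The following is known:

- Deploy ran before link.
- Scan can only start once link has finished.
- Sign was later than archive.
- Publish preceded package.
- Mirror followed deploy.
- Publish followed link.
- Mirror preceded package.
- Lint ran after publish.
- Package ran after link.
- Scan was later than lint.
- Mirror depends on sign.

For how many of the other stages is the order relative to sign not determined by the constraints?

Forced before sign: archive; forced after sign: mirror and package.
That leaves deploy, link, lint, publish, and scan with no forced order relative to sign — 5.

5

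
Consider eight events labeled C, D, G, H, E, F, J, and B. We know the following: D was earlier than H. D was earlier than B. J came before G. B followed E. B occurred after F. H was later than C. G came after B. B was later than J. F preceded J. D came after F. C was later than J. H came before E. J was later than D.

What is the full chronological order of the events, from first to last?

F, D, J, C, H, E, B, G

The constraints fix every adjacent pair, so only one ordering works:
F → D → J → C → H → E → B → G.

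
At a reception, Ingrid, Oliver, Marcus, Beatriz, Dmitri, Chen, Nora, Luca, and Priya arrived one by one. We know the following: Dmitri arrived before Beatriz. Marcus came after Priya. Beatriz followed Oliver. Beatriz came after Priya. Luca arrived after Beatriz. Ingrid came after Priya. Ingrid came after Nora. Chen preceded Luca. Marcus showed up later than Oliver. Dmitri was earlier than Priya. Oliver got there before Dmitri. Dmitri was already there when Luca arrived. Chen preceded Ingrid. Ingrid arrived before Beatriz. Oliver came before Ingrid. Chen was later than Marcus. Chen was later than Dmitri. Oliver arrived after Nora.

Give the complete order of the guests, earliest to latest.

Nora, Oliver, Dmitri, Priya, Marcus, Chen, Ingrid, Beatriz, Luca

The constraints fix every adjacent pair, so only one ordering works:
Nora → Oliver → Dmitri → Priya → Marcus → Chen → Ingrid → Beatriz → Luca.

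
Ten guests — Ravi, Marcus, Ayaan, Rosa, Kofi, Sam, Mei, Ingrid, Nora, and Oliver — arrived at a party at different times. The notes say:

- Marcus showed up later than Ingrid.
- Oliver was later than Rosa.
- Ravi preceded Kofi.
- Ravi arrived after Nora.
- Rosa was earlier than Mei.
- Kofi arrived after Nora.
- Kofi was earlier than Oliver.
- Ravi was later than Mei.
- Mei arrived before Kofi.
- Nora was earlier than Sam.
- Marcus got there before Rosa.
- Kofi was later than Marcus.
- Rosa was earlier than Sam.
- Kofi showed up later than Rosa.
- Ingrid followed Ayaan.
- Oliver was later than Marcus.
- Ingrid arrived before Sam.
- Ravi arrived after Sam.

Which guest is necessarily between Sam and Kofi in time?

Ravi

Tracing the constraints gives Sam → Ravi → Kofi, so Ravi sits after Sam and before Kofi.
No other guest is forced both after Sam and before Kofi.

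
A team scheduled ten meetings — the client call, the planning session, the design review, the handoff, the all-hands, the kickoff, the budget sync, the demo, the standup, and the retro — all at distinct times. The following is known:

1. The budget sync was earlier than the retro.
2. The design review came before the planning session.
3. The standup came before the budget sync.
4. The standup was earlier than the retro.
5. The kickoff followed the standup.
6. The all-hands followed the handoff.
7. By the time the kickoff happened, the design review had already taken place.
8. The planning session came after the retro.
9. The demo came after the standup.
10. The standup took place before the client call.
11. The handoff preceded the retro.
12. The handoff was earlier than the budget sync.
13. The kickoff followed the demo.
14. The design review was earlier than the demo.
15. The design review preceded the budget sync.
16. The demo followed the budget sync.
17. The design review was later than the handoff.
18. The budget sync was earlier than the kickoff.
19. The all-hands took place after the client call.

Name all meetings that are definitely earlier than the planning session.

Directly stated before the planning session: the design review and the retro.
The budget sync reaches the planning session via the budget sync → the retro → the planning session.
The handoff reaches the planning session via the handoff → the retro → the planning session.
The standup reaches the planning session via the standup → the retro → the planning session.

the budget sync, the design review, the handoff, the retro, the standup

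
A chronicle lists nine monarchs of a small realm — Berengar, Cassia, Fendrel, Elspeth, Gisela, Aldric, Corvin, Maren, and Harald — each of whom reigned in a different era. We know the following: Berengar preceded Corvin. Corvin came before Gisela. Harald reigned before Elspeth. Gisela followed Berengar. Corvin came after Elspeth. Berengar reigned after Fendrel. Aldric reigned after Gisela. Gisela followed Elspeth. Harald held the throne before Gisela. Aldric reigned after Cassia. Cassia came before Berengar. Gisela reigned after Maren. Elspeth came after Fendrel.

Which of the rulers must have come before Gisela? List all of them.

Berengar, Cassia, Corvin, Elspeth, Fendrel, Harald, Maren

Directly stated before Gisela: Berengar, Corvin, Elspeth, Harald, and Maren.
Cassia reaches Gisela via Cassia → Berengar → Gisela.
Fendrel reaches Gisela via Fendrel → Elspeth → Gisela.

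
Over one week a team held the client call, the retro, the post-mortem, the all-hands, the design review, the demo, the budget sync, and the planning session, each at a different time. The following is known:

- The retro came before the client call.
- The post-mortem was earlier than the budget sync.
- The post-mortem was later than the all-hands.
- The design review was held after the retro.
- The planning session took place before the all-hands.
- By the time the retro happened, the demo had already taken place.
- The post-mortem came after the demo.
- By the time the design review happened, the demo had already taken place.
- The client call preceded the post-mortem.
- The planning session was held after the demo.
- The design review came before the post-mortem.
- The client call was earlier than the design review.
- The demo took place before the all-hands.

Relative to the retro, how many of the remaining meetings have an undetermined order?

Forced before the retro: the demo; forced after the retro: the budget sync, the client call, the design review, and the post-mortem.
That leaves the all-hands and the planning session with no forced order relative to the retro — 2.

2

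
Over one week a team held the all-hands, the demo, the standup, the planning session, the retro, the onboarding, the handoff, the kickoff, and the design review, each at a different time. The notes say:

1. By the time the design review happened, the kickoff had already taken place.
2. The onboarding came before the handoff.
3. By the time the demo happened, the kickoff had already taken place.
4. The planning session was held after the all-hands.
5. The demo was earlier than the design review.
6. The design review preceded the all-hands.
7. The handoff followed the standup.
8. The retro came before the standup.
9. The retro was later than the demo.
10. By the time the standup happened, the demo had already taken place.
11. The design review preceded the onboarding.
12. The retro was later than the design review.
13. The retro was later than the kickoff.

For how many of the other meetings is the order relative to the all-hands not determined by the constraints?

Forced before the all-hands: the demo, the design review, and the kickoff; forced after the all-hands: the planning session.
That leaves the handoff, the onboarding, the retro, and the standup with no forced order relative to the all-hands — 4.

4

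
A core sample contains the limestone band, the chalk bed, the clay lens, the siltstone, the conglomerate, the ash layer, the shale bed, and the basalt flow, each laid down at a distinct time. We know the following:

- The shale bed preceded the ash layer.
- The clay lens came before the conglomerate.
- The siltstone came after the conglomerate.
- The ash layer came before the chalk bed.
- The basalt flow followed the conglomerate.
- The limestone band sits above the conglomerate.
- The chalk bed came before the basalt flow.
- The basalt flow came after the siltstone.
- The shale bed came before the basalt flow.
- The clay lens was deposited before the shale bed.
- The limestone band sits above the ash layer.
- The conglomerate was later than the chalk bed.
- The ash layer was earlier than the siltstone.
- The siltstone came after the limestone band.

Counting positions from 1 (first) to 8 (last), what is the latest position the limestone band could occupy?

6

The limestone band must come before the basalt flow and the siltstone — 2 layers forced after it.
Everything else can be placed before the limestone band in some valid order, so the limestone band can sit as late as position 8 − 2 = 6.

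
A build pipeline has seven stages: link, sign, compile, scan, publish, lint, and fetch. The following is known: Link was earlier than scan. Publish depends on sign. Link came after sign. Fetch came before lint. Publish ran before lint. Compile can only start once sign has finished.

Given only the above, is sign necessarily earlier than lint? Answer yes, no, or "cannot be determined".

yes

Chain the constraints: sign → publish → lint. Each link is directly stated, so sign comes before lint.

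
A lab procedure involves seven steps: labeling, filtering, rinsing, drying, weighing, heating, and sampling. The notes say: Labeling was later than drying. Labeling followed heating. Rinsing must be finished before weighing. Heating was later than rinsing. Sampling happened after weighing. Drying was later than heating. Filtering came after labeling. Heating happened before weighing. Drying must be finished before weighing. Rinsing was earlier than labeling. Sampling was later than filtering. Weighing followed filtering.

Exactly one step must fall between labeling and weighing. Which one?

Tracing the constraints gives labeling → filtering → weighing, so filtering sits after labeling and before weighing.
No other step is forced both after labeling and before weighing.

filtering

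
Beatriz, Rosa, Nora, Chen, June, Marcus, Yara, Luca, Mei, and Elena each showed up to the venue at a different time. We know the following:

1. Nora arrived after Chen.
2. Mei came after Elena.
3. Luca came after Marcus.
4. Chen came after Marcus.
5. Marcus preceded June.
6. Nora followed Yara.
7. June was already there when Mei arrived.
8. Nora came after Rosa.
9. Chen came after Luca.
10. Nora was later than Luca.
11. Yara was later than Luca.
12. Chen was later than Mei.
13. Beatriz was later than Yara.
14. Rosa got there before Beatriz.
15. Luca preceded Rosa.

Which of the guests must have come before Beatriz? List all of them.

Directly stated before Beatriz: Rosa and Yara.
Luca reaches Beatriz via Luca → Yara → Beatriz.
Marcus reaches Beatriz via Marcus → Luca → Yara → Beatriz.

Luca, Marcus, Rosa, Yara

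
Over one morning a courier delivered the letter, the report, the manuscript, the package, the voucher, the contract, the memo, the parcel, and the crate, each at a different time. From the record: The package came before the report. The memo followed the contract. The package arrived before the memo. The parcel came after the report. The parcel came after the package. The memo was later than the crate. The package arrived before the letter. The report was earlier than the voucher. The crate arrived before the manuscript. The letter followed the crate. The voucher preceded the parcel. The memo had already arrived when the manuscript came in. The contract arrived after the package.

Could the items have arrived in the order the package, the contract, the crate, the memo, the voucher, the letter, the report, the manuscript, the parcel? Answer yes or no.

no

The constraints require the report before the voucher, but in the proposed sequence the voucher appears ahead of the report. That one violation is enough.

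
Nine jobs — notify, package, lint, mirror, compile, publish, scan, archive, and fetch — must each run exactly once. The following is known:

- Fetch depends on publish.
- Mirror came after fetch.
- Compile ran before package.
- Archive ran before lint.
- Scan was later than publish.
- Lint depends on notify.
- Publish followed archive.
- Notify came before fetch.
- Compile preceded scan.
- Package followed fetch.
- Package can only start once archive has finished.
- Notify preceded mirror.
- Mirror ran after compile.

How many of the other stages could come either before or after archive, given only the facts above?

2

Forced after archive: fetch, lint, mirror, package, publish, and scan.
That leaves compile and notify with no forced order relative to archive — 2.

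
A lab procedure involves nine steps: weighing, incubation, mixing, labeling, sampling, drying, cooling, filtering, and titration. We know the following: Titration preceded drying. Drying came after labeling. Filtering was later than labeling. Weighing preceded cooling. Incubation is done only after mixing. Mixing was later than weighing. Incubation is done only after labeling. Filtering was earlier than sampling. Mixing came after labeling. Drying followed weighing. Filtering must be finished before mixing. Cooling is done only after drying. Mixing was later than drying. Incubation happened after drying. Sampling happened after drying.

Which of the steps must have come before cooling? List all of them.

drying, labeling, titration, weighing

Directly stated before cooling: drying and weighing.
Labeling reaches cooling via labeling → drying → cooling.
Titration reaches cooling via titration → drying → cooling.
No chain forces mixing (or any of the others) ahead of cooling.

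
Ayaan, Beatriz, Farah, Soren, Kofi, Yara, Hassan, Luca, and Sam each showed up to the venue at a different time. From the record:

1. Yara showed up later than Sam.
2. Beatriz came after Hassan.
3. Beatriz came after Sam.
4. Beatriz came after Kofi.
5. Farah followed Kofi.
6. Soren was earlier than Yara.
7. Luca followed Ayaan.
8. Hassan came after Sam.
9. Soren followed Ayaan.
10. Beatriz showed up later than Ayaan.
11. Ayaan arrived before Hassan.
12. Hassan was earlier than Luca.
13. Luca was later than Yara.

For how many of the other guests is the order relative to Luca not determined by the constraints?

Forced before Luca: Ayaan, Hassan, Sam, Soren, and Yara.
That leaves Beatriz, Farah, and Kofi with no forced order relative to Luca — 3.

3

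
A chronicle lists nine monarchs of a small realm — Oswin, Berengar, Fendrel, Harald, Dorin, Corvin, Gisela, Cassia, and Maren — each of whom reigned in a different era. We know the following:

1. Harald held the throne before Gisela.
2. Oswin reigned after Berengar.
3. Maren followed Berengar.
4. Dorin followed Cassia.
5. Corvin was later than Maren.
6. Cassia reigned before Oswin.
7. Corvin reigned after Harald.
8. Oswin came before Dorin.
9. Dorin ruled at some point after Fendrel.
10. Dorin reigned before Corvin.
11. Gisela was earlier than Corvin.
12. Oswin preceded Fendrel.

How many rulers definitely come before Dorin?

Directly stated before Dorin: Cassia, Fendrel, and Oswin.
Berengar reaches Dorin via Berengar → Oswin → Dorin.
No chain forces Harald (or any of the others) ahead of Dorin.
That's Berengar, Cassia, Fendrel, and Oswin — 4 in all.

4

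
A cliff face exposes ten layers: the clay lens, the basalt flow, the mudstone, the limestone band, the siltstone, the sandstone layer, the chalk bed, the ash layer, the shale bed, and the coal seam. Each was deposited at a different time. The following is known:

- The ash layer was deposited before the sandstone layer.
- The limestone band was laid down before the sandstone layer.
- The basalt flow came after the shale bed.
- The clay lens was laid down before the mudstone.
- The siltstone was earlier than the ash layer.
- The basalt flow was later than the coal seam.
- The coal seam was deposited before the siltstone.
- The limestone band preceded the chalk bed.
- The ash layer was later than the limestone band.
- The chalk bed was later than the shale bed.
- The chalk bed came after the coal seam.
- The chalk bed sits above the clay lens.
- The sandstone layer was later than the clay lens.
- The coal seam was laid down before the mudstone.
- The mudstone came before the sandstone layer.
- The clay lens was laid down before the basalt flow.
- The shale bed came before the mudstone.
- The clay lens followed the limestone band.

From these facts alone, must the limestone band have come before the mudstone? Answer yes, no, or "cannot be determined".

Chain the constraints: the limestone band → the clay lens → the mudstone. Each link is directly stated, so the limestone band comes before the mudstone.

yes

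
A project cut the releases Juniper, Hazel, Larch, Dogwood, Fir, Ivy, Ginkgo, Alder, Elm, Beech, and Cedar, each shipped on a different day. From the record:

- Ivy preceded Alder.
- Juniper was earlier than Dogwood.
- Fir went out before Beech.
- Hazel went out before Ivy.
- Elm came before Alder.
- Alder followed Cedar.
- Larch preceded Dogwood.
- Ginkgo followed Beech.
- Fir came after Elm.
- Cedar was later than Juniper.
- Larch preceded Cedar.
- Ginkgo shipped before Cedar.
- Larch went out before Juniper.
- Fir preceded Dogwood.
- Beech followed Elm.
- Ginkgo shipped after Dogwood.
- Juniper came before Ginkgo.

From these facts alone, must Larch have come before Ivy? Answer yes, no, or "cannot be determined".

cannot be determined

No chain of stated constraints runs from Larch to Ivy, and none runs from Ivy to Larch either.
So the relative order of Larch and Ivy is not fixed by the given facts.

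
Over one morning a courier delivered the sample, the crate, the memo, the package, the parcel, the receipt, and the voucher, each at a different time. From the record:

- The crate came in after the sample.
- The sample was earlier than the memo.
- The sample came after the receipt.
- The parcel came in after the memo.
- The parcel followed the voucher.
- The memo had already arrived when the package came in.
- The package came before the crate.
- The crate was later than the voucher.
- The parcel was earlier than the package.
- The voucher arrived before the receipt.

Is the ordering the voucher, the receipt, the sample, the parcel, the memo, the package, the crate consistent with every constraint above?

no

The constraints require the memo before the parcel, but in the proposed sequence the parcel appears ahead of the memo. That one violation is enough.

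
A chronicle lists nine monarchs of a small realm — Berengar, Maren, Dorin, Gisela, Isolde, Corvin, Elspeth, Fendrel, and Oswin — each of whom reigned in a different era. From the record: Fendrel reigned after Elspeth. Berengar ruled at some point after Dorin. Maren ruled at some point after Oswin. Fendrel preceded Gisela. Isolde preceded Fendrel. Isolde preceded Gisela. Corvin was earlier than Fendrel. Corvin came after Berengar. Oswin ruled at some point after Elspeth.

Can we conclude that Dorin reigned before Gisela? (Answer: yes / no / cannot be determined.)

yes

Chain the constraints: Dorin → Berengar → Corvin → Fendrel → Gisela. Each link is directly stated, so Dorin comes before Gisela.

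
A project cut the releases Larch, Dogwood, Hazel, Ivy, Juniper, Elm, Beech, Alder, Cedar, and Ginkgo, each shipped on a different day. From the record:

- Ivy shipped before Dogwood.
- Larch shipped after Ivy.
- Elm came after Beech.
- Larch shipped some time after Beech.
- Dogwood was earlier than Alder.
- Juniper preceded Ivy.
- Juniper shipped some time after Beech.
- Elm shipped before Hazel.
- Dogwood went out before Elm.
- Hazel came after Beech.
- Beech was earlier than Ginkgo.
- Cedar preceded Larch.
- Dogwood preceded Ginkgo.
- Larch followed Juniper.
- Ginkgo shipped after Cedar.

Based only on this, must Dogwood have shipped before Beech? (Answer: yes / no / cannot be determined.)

Tracing the constraints gives Beech → Juniper → Ivy → Dogwood, so Beech must come before Dogwood.
That means Dogwood cannot be before Beech.

no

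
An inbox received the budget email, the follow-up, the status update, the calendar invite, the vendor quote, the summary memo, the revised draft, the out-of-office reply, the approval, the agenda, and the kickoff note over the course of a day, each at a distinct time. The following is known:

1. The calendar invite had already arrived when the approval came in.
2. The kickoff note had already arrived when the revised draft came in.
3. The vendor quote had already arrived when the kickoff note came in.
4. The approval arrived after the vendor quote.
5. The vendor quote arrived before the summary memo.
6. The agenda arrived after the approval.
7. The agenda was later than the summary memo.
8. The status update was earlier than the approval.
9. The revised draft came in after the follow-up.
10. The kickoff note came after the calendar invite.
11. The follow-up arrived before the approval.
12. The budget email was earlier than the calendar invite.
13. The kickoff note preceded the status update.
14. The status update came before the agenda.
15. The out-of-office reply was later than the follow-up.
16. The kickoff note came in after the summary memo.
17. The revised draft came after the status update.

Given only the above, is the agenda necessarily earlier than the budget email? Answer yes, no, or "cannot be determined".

no

Tracing the constraints gives the budget email → the calendar invite → the approval → the agenda, so the budget email must come before the agenda.
That means the agenda cannot be before the budget email.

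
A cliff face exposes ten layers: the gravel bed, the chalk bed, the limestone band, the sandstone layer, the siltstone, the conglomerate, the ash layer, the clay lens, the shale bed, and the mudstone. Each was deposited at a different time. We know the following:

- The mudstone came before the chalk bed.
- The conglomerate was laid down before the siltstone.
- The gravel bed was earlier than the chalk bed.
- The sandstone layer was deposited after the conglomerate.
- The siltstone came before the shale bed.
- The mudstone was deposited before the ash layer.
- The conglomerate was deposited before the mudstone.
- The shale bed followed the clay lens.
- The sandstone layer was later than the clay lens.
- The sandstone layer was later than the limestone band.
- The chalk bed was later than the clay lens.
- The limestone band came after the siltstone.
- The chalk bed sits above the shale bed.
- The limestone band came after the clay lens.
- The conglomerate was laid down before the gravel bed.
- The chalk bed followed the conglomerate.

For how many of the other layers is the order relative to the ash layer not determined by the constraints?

Forced before the ash layer: the conglomerate and the mudstone.
That leaves the chalk bed, the clay lens, the gravel bed, the limestone band, the sandstone layer, the shale bed, and the siltstone with no forced order relative to the ash layer — 7.

7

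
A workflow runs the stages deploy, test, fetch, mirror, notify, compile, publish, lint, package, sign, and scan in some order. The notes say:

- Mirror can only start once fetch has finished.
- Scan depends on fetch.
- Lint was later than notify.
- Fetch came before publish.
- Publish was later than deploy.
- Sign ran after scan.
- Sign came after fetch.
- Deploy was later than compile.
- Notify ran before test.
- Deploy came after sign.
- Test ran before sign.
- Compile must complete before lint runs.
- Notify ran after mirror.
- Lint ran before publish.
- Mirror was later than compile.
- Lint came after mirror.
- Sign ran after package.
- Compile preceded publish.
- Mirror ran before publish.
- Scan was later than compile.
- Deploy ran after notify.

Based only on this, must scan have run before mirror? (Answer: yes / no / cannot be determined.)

cannot be determined

No chain of stated constraints runs from scan to mirror, and none runs from mirror to scan either.
So the relative order of scan and mirror is not fixed by the given facts.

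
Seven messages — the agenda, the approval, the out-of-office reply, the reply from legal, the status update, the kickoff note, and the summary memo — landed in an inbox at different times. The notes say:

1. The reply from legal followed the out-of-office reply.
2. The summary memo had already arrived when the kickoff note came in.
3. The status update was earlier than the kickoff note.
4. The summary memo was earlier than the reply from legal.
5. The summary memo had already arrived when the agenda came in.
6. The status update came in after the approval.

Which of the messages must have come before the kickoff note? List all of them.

Directly stated before the kickoff note: the status update and the summary memo.
The approval reaches the kickoff note via the approval → the status update → the kickoff note.

the approval, the status update, the summary memo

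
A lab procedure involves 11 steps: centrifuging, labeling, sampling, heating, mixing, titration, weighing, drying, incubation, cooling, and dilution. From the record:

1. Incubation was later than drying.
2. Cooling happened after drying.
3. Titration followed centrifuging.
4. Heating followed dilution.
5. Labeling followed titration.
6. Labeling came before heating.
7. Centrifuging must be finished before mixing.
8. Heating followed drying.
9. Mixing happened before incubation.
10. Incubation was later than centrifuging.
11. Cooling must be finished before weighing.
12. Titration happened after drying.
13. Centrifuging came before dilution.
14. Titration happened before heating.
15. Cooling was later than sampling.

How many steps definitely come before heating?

5

Directly stated before heating: dilution, drying, labeling, and titration.
Centrifuging reaches heating via centrifuging → dilution → heating.
That's centrifuging, dilution, drying, labeling, and titration — 5 in all.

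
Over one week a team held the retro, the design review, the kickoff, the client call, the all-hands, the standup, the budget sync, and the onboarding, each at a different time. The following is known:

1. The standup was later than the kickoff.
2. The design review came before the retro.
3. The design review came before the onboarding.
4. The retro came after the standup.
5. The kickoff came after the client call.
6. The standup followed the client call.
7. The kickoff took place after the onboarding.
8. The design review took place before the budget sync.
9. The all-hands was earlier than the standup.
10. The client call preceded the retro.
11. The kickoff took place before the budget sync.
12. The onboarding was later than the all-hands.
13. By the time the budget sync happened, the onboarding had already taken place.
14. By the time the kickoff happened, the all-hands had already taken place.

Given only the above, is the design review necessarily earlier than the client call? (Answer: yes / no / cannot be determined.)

cannot be determined

No chain of stated constraints runs from the design review to the client call, and none runs from the client call to the design review either.
So the relative order of the design review and the client call is not fixed by the given facts.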